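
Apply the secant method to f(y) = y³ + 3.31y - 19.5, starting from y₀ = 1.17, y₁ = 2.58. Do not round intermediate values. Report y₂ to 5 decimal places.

f(y_0) = -14.025687, f(y_1) = 6.213312
y_2 = 2.580000 - (6.213312)·(2.580000 - 1.170000)/(6.213312 - (-14.025687)) = 2.147134; f(y_2) = -2.494299

2.14713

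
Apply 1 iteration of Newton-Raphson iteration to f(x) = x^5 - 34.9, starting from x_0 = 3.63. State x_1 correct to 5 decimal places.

2.94420

f'(x) = 5x^4
x_0 = 3.630000: f = 595.379418, f' = 868.153468 → x_1 = 3.630000 - (595.379418)/(868.153468) = 2.944200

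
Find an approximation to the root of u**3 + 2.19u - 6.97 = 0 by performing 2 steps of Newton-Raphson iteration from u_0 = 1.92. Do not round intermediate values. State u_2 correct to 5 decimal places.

Newton update: u ← u − f(u)/f'(u).
f'(u) = 3u**2 + 2.19
u_0 = 1.920000: f = 4.312688, f' = 13.249200 → u_1 = 1.920000 - (4.312688)/(13.249200) = 1.594494
u_1 = 1.594494: f = 0.575806, f' = 9.817238 → u_2 = 1.594494 - (0.575806)/(9.817238) = 1.535842

1.53584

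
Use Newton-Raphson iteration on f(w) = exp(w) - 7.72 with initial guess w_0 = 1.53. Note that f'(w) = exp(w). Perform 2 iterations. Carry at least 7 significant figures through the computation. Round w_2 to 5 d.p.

w_0 = 1.530000: f = -3.101823, f' = 4.618177 → w_1 = 1.530000 - (-3.101823)/(4.618177) = 2.201655
w_1 = 2.201655: f = 1.319965, f' = 9.039965 → w_2 = 2.201655 - (1.319965)/(9.039965) = 2.055641

2.05564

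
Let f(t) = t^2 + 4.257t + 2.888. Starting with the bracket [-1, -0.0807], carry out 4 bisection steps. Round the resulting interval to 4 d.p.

f(-1.000000) = -0.369000, f(-0.080700) = 2.550973 (opposite signs)
step 1: m = -0.540350, f(m) = 0.879708 > 0 → root in [-1.000000, -0.540350]
step 2: m = -0.770175, f(m) = 0.202535 > 0 → root in [-1.000000, -0.770175]
step 3: m = -0.885088, f(m) = -0.096438 < 0 → root in [-0.885088, -0.770175]
step 4: m = -0.827631, f(m) = 0.049747 > 0 → root in [-0.885088, -0.827631]

[-0.8851, -0.8276]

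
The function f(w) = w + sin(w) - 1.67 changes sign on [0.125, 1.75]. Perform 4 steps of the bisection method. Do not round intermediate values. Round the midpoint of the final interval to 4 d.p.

f(0.125000) = -1.420325, f(1.750000) = 1.063986 (opposite signs)
step 1: m = 0.937500, f(m) = 0.073581 > 0 → root in [0.125000, 0.937500]
step 2: m = 0.531250, f(m) = -0.632139 < 0 → root in [0.531250, 0.937500]
step 3: m = 0.734375, f(m) = -0.265502 < 0 → root in [0.734375, 0.937500]
step 4: m = 0.835938, f(m) = -0.092137 < 0 → root in [0.835938, 0.937500]
Midpoint of [0.835938, 0.937500] = 0.886719

0.8867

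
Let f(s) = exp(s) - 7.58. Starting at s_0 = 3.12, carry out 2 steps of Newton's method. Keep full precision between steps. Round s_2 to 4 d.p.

2.1057

f'(s) = exp(s)
s_0 = 3.120000: f = 15.066380, f' = 22.646380 → s_1 = 3.120000 - (15.066380)/(22.646380) = 2.454711
s_1 = 2.454711: f = 4.063072, f' = 11.643072 → s_2 = 2.454711 - (4.063072)/(11.643072) = 2.105742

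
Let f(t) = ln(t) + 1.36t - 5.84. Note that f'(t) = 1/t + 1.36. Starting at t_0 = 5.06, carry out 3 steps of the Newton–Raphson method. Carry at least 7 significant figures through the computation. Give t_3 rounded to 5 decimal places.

3.39530

t_0 = 5.060000: f = 2.662966, f' = 1.557628 → t_1 = 5.060000 - (2.662966)/(1.557628) = 3.350371
t_1 = 3.350371: f = -0.074424, f' = 1.658474 → t_2 = 3.350371 - (-0.074424)/(1.658474) = 3.395246
t_2 = 3.395246: f = -0.000089, f' = 1.654529 → t_3 = 3.395246 - (-0.000089)/(1.654529) = 3.395300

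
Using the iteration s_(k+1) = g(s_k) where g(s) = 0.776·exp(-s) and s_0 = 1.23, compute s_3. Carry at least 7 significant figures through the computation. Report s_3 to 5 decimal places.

s_1 = g(1.230000) = 0.226819
s_2 = g(0.226819) = 0.618522
s_3 = g(0.618522) = 0.418062

0.41806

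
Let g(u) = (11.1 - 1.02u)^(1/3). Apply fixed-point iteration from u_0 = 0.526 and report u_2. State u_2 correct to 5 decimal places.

2.06939

u_1 = g(0.526000) = 2.194164
u_2 = g(2.194164) = 2.069394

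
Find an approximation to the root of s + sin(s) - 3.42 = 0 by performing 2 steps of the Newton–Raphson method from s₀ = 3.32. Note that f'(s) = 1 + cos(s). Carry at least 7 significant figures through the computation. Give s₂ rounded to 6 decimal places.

s_0 = 3.320000: f = -0.277462, f' = 0.015872 → s_1 = 3.320000 - (-0.277462)/(0.015872) = 20.800786
s_1 = 20.800786: f = 18.309289, f' = 0.628677 → s_2 = 20.800786 - (18.309289)/(0.628677) = -8.322735

-8.322735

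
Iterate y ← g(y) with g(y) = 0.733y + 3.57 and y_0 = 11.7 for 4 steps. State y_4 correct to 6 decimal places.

y_1 = g(11.700000) = 12.146100
y_2 = g(12.146100) = 12.473091
y_3 = g(12.473091) = 12.712776
y_4 = g(12.712776) = 12.888465

12.888465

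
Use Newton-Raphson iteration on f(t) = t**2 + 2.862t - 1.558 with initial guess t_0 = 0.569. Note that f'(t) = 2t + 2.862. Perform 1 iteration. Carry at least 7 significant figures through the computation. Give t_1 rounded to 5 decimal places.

Newton update: t ← t − f(t)/f'(t).
t_0 = 0.569000: f = 0.394239, f' = 4.000000 → t_1 = 0.569000 - (0.394239)/(4.000000) = 0.470440

0.47044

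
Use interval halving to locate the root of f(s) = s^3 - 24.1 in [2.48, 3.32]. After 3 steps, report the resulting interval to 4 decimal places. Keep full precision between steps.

f(2.480000) = -8.847008, f(3.320000) = 12.494368 (opposite signs)
step 1: m = 2.900000, f(m) = 0.289000 > 0 → root in [2.480000, 2.900000]
step 2: m = 2.690000, f(m) = -4.634891 < 0 → root in [2.690000, 2.900000]
step 3: m = 2.795000, f(m) = -2.265390 < 0 → root in [2.795000, 2.900000]

[2.7950, 2.9000]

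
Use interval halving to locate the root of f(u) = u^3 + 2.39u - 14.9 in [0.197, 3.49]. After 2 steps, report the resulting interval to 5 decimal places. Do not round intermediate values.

f(0.197000) = -14.421525, f(3.490000) = 35.949649 (opposite signs)
step 1: m = 1.843500, f(m) = -4.228915 < 0 → root in [1.843500, 3.490000]
step 2: m = 2.666750, f(m) = 10.438273 > 0 → root in [1.843500, 2.666750]

[1.84350, 2.66675]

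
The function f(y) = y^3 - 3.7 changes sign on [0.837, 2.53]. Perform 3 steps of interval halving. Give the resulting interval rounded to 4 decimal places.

[1.4719, 1.6835]

f(0.837000) = -3.113624, f(2.530000) = 12.494277 (opposite signs)
step 1: m = 1.683500, f(m) = 1.071329 > 0 → root in [0.837000, 1.683500]
step 2: m = 1.260250, f(m) = -1.698433 < 0 → root in [1.260250, 1.683500]
step 3: m = 1.471875, f(m) = -0.511306 < 0 → root in [1.471875, 1.683500]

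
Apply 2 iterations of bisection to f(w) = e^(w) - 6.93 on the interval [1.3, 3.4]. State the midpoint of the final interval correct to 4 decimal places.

2.0875

f(1.300000) = -3.260703, f(3.400000) = 23.034100 (opposite signs)
step 1: m = 2.350000, f(m) = 3.555570 > 0 → root in [1.300000, 2.350000]
step 2: m = 1.825000, f(m) = -0.727205 < 0 → root in [1.825000, 2.350000]
Midpoint of [1.825000, 2.350000] = 2.087500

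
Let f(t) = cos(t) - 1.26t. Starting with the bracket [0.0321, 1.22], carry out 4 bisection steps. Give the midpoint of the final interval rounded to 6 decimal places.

f(0.032100) = 0.959039, f(1.220000) = -1.193554 (opposite signs)
step 1: m = 0.626050, f(m) = 0.021525 > 0 → root in [0.626050, 1.220000]
step 2: m = 0.923025, f(m) = -0.559601 < 0 → root in [0.626050, 0.923025]
step 3: m = 0.774537, f(m) = -0.261173 < 0 → root in [0.626050, 0.774537]
step 4: m = 0.700294, f(m) = -0.117717 < 0 → root in [0.626050, 0.700294]
Midpoint of [0.626050, 0.700294] = 0.663172

0.663172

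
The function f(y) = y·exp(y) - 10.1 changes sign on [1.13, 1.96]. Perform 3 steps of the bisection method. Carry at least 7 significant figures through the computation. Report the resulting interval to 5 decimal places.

[1.64875, 1.75250]

f(1.130000) = -6.601908, f(1.960000) = 3.814681 (opposite signs)
step 1: m = 1.545000, f(m) = -2.857084 < 0 → root in [1.545000, 1.960000]
step 2: m = 1.752500, f(m) = 0.010185 > 0 → root in [1.545000, 1.752500]
step 3: m = 1.648750, f(m) = -1.525717 < 0 → root in [1.648750, 1.752500]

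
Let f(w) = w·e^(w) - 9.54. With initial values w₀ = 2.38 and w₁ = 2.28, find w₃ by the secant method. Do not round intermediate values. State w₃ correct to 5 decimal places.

1.77699

f(w_0) = 16.175669, f(w_1) = 12.750831
w_2 = 2.280000 - (12.750831)·(2.280000 - 2.380000)/(12.750831 - (16.175669)) = 1.907695; f(w_2) = 3.313179
w_3 = 1.907695 - (3.313179)·(1.907695 - 2.280000)/(3.313179 - (12.750831)) = 1.776994; f(w_3) = 0.965694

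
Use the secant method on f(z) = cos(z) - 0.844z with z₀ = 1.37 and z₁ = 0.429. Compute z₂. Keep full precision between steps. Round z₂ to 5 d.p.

0.77140

f(z_0) = -0.956830, f(z_1) = 0.547306
z_2 = 0.429000 - (0.547306)·(0.429000 - 1.370000)/(0.547306 - (-0.956830)) = 0.771399; f(z_2) = 0.065875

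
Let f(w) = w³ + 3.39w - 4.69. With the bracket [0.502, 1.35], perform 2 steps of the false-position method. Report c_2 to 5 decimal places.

1.03524

f(0.502000) = -2.861714, f(1.350000) = 2.346875
step 1: c = 0.967910, f(c) = -0.501999 < 0 → new bracket [0.967910, 1.350000]
step 2: c = 1.035238, f(c) = -0.071061 < 0 → new bracket [1.035238, 1.350000]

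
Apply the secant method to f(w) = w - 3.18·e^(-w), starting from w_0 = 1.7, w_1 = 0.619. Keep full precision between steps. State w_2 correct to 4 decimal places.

1.1532

f(w_0) = 1.119066, f(w_1) = -1.093375
w_2 = 0.619000 - (-1.093375)·(0.619000 - 1.700000)/(-1.093375 - (1.119066)) = 1.153224; f(w_2) = 0.149559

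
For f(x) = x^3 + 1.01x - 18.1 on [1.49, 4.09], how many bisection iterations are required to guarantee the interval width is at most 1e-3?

Initial width b − a = 4.09 − 1.49 = 2.600000.
After n steps the width is (b−a)/2^n; need (b−a)/2^n ≤ 1e-3.
So n ≥ log₂(2.600000/1e-3) = log₂(2600.0000) ≈ 11.3443.
Hence n = 12.

12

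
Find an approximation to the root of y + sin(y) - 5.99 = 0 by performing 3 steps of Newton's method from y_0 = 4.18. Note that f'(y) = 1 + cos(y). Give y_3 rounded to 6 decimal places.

-97.308223

y_0 = 4.180000: f = -2.671597, f' = 0.492407 → y_1 = 4.180000 - (-2.671597)/(0.492407) = 9.605588
y_1 = 9.605588: f = 3.435762, f' = 0.016302 → y_2 = 9.605588 - (3.435762)/(0.016302) = -201.155638
y_2 = -201.155638: f = -207.239209, f' = 1.995613 → y_3 = -201.155638 - (-207.239209)/(1.995613) = -97.308223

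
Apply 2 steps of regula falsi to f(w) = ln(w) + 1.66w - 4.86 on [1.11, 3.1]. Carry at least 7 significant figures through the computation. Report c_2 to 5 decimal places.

2.40409

f(1.110000) = -2.913040, f(3.100000) = 1.417402
step 1: c = 2.448651, f(c) = 0.100297 > 0 → new bracket [1.110000, 2.448651]
step 2: c = 2.404094, f(c) = 0.007970 > 0 → new bracket [1.110000, 2.404094]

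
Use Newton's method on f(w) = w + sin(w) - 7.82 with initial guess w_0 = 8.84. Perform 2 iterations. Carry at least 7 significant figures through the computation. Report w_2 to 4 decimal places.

4.3542

f'(w) = 1 + cos(w)
w_0 = 8.840000: f = 1.572014, f' = 0.166165 → w_1 = 8.840000 - (1.572014)/(0.166165) = -0.620543
w_1 = -0.620543: f = -9.022021, f' = 1.813563 → w_2 = -0.620543 - (-9.022021)/(1.813563) = 4.354207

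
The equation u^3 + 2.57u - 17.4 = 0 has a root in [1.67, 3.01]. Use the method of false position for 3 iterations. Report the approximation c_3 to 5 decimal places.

False-position update: c = (a·f(b) − b·f(a))/(f(b) − f(a)); replace the endpoint whose sign matches f(c).
f(1.670000) = -8.450637, f(3.010000) = 17.606601
step 1: c = 2.104576, f(c) = -2.669565 < 0 → new bracket [2.104576, 3.010000]
step 2: c = 2.223784, f(c) = -0.687776 < 0 → new bracket [2.223784, 3.010000]
step 3: c = 2.253342, f(c) = -0.167450 < 0 → new bracket [2.253342, 3.010000]

2.25334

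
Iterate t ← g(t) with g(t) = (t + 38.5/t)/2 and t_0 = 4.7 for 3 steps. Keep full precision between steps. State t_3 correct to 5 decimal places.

t_1 = g(4.700000) = 6.445745
t_2 = g(6.445745) = 6.209339
t_3 = g(6.209339) = 6.204838

6.20484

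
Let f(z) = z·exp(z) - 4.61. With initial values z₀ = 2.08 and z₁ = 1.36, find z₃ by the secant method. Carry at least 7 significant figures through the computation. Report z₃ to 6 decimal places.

f(z_0) = 12.039295, f(z_1) = 0.688823
z_2 = 1.360000 - (0.688823)·(1.360000 - 2.080000)/(0.688823 - (12.039295)) = 1.316306; f(z_2) = 0.299316
z_3 = 1.316306 - (0.299316)·(1.316306 - 1.360000)/(0.299316 - (0.688823)) = 1.282729; f(z_3) = 0.016119

1.282729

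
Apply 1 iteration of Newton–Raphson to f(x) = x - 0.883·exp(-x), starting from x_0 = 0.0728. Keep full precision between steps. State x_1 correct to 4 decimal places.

Newton update: x ← x − f(x)/f'(x).
f'(x) = 1 + 0.883·exp(-x)
x_0 = 0.072800: f = -0.748202, f' = 1.821002 → x_1 = 0.072800 - (-0.748202)/(1.821002) = 0.483674

0.4837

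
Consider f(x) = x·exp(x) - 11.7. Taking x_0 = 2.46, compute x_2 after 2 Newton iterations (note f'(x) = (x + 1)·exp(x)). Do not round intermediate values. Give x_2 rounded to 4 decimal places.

Newton update: x ← x − f(x)/f'(x).
x_0 = 2.460000: f = 17.093836, f' = 40.498648 → x_1 = 2.460000 - (17.093836)/(40.498648) = 2.037916
x_1 = 2.037916: f = 3.940184, f' = 23.314782 → x_2 = 2.037916 - (3.940184)/(23.314782) = 1.868916

1.8689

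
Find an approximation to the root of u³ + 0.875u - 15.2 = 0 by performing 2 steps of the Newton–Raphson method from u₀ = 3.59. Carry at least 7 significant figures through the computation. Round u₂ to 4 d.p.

2.4045

Newton update: u ← u − f(u)/f'(u).
f'(u) = 3u² + 0.875
u_0 = 3.590000: f = 34.209529, f' = 39.539300 → u_1 = 3.590000 - (34.209529)/(39.539300) = 2.724797
u_1 = 2.724797: f = 7.414499, f' = 23.148553 → u_2 = 2.724797 - (7.414499)/(23.148553) = 2.404496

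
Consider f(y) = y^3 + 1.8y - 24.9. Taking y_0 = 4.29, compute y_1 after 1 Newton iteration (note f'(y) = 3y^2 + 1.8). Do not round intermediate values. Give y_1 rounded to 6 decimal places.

3.206452

y_0 = 4.290000: f = 61.775589, f' = 57.012300 → y_1 = 4.290000 - (61.775589)/(57.012300) = 3.206452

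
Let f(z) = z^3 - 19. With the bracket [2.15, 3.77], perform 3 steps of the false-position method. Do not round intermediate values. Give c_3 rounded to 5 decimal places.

2.64898

f(2.150000) = -9.061625, f(3.770000) = 34.582633
step 1: c = 2.486352, f(c) = -3.629506 < 0 → new bracket [2.486352, 3.770000]
step 2: c = 2.608277, f(c) = -1.255612 < 0 → new bracket [2.608277, 3.770000]
step 3: c = 2.648978, f(c) = -0.411890 < 0 → new bracket [2.648978, 3.770000]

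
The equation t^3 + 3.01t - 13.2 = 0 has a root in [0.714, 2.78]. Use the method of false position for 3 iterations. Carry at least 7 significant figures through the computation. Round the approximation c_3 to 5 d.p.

1.90758

False-position update: c = (a·f(b) − b·f(a))/(f(b) − f(a)); replace the endpoint whose sign matches f(c).
f(0.714000) = -10.686866, f(2.780000) = 16.652752
step 1: c = 1.521585, f(c) = -5.097224 < 0 → new bracket [1.521585, 2.780000]
step 2: c = 1.816501, f(c) = -1.738463 < 0 → new bracket [1.816501, 2.780000]
step 3: c = 1.907578, f(c) = -0.516796 < 0 → new bracket [1.907578, 2.780000]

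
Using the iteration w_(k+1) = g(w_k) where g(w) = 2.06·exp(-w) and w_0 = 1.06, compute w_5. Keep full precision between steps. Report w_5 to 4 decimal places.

0.7793

w_1 = g(1.060000) = 0.713699
w_2 = g(0.713699) = 1.009048
w_3 = g(1.009048) = 0.751006
w_4 = g(0.751006) = 0.972097
w_5 = g(0.972097) = 0.779275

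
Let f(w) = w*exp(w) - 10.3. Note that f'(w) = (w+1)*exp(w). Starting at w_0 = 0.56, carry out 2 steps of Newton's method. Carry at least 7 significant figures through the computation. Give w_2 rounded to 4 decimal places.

Newton update: w ← w − f(w)/f'(w).
w_0 = 0.560000: f = -9.319623, f' = 2.731049 → w_1 = 0.560000 - (-9.319623)/(2.731049) = 3.972470
w_1 = 3.972470: f = 200.700013, f' = 264.115583 → w_2 = 3.972470 - (200.700013)/(264.115583) = 3.212575

3.2126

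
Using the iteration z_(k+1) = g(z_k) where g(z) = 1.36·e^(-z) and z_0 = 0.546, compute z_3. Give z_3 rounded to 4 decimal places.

z_1 = g(0.546000) = 0.787797
z_2 = g(0.787797) = 0.618590
z_3 = g(0.618590) = 0.732636

0.7326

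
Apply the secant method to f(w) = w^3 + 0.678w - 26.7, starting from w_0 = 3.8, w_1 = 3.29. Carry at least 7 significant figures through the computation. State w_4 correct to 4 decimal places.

Secant update: w_(k+1) = w_k − f(w_k)·(w_k − w_(k-1))/(f(w_k) − f(w_(k-1))).
f(w_0) = 30.748400, f(w_1) = 11.141909
w_2 = 3.290000 - (11.141909)·(3.290000 - 3.800000)/(11.141909 - (30.748400)) = 3.000179; f(w_2) = 2.338954
w_3 = 3.000179 - (2.338954)·(3.000179 - 3.290000)/(2.338954 - (11.141909)) = 2.923173; f(w_3) = 0.260257
w_4 = 2.923173 - (0.260257)·(2.923173 - 3.000179)/(0.260257 - (2.338954)) = 2.913532; f(w_4) = 0.007382

2.9135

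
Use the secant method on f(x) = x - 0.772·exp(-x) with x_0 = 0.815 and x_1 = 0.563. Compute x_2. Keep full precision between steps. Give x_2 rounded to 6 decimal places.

Secant update: x_(k+1) = x_k − f(x_k)·(x_k − x_(k-1))/(f(x_k) − f(x_(k-1))).
f(x_0) = 0.473282, f(x_1) = 0.123348
x_2 = 0.563000 - (0.123348)·(0.563000 - 0.815000)/(0.123348 - (0.473282)) = 0.474173; f(x_2) = -0.006319

0.474173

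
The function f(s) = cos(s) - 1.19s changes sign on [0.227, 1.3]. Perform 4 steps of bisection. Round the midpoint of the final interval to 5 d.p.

f(0.227000) = 0.704216, f(1.300000) = -1.279501 (opposite signs)
step 1: m = 0.763500, f(m) = -0.186145 < 0 → root in [0.227000, 0.763500]
step 2: m = 0.495250, f(m) = 0.290502 > 0 → root in [0.495250, 0.763500]
step 3: m = 0.629375, f(m) = 0.059439 > 0 → root in [0.629375, 0.763500]
step 4: m = 0.696438, f(m) = -0.061628 < 0 → root in [0.629375, 0.696438]
Midpoint of [0.629375, 0.696438] = 0.662906

0.66291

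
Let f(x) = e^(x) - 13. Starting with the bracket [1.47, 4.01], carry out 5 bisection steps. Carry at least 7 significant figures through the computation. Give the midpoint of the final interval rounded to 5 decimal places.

f(1.470000) = -8.650765, f(4.010000) = 42.146871 (opposite signs)
step 1: m = 2.740000, f(m) = 2.486985 > 0 → root in [1.470000, 2.740000]
step 2: m = 2.105000, f(m) = -4.792897 < 0 → root in [2.105000, 2.740000]
step 3: m = 2.422500, f(m) = -1.725991 < 0 → root in [2.422500, 2.740000]
step 4: m = 2.581250, f(m) = 0.213645 > 0 → root in [2.422500, 2.581250]
step 5: m = 2.501875, f(m) = -0.794642 < 0 → root in [2.501875, 2.581250]
Midpoint of [2.501875, 2.581250] = 2.541562

2.54156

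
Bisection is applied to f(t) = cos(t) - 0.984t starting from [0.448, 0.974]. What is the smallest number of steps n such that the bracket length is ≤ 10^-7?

23

Initial width b − a = 0.974 − 0.448 = 0.526000.
After n steps the width is (b−a)/2^n; need (b−a)/2^n ≤ 10^-7.
So n ≥ log₂(0.526000/10^-7) = log₂(5260000.0000) ≈ 22.3266.
Hence n = 23.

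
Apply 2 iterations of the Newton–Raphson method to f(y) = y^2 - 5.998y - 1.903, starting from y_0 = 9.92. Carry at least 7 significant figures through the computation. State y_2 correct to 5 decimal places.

f'(y) = 2y - 5.998
y_0 = 9.920000: f = 37.003240, f' = 13.842000 → y_1 = 9.920000 - (37.003240)/(13.842000) = 7.246742
y_1 = 7.246742: f = 7.146309, f' = 8.495484 → y_2 = 7.246742 - (7.146309)/(8.495484) = 6.405553

6.40555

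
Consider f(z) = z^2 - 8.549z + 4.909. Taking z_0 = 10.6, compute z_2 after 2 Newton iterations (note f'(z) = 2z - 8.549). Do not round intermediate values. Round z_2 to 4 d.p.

7.9676

Newton update: z ← z − f(z)/f'(z).
z_0 = 10.600000: f = 26.649600, f' = 12.651000 → z_1 = 10.600000 - (26.649600)/(12.651000) = 8.493479
z_1 = 8.493479: f = 4.437432, f' = 8.437958 → z_2 = 8.493479 - (4.437432)/(8.437958) = 7.967589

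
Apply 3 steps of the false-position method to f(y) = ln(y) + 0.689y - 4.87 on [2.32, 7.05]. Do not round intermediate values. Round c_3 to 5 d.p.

False-position update: c = (a·f(b) − b·f(a))/(f(b) − f(a)); replace the endpoint whose sign matches f(c).
f(2.320000) = -2.429953, f(7.050000) = 1.940478
step 1: c = 4.949873, f(c) = 0.139824 > 0 → new bracket [2.320000, 4.949873]
step 2: c = 4.806779, f(c) = 0.011898 > 0 → new bracket [2.320000, 4.806779]
step 3: c = 4.794662, f(c) = 0.001025 > 0 → new bracket [2.320000, 4.794662]

4.79466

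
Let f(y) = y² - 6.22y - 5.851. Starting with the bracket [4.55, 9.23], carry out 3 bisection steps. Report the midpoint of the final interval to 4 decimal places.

f(4.550000) = -13.449500, f(9.230000) = 21.931300 (opposite signs)
step 1: m = 6.890000, f(m) = -1.234700 < 0 → root in [6.890000, 9.230000]
step 2: m = 8.060000, f(m) = 8.979400 > 0 → root in [6.890000, 8.060000]
step 3: m = 7.475000, f(m) = 3.530125 > 0 → root in [6.890000, 7.475000]
Midpoint of [6.890000, 7.475000] = 7.182500

7.1825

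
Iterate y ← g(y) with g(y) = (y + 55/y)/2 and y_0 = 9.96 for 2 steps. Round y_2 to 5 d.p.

y_1 = g(9.960000) = 7.741044
y_2 = g(7.741044) = 7.423014

7.42301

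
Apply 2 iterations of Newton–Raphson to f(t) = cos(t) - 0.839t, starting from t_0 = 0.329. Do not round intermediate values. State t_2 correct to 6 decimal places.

f'(t) = -sin(t) - 0.839
t_0 = 0.329000: f = 0.670335, f' = -1.162097 → t_1 = 0.329000 - (0.670335)/(-1.162097) = 0.905832
t_1 = 0.905832: f = -0.142962, f' = -1.625939 → t_2 = 0.905832 - (-0.142962)/(-1.625939) = 0.817906

0.817906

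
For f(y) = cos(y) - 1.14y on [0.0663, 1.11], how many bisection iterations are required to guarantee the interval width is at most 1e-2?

7

Initial width b − a = 1.11 − 0.0663 = 1.043700.
After n steps the width is (b−a)/2^n; need (b−a)/2^n ≤ 1e-2.
So n ≥ log₂(1.043700/1e-2) = log₂(104.3700) ≈ 6.7056.
Hence n = 7.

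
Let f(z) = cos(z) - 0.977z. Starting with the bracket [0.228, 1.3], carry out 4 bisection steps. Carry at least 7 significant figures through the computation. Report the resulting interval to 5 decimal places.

[0.69700, 0.76400]

f(0.228000) = 0.751364, f(1.300000) = -1.002601 (opposite signs)
step 1: m = 0.764000, f(m) = -0.024353 < 0 → root in [0.228000, 0.764000]
step 2: m = 0.496000, f(m) = 0.394901 > 0 → root in [0.496000, 0.764000]
step 3: m = 0.630000, f(m) = 0.192518 > 0 → root in [0.630000, 0.764000]
step 4: m = 0.697000, f(m) = 0.085802 > 0 → root in [0.697000, 0.764000]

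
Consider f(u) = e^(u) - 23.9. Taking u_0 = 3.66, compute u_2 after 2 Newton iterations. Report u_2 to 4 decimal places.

3.1788

f'(u) = e^(u)
u_0 = 3.660000: f = 14.961343, f' = 38.861343 → u_1 = 3.660000 - (14.961343)/(38.861343) = 3.275007
u_1 = 3.275007: f = 2.543412, f' = 26.443412 → u_2 = 3.275007 - (2.543412)/(26.443412) = 3.178824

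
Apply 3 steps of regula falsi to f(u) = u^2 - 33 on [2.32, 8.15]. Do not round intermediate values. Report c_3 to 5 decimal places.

f(2.320000) = -27.617600, f(8.150000) = 33.422500
step 1: c = 4.957784, f(c) = -8.420376 < 0 → new bracket [4.957784, 8.150000]
step 2: c = 5.600179, f(c) = -1.637992 < 0 → new bracket [5.600179, 8.150000]
step 3: c = 5.719304, f(c) = -0.289557 < 0 → new bracket [5.719304, 8.150000]

5.71930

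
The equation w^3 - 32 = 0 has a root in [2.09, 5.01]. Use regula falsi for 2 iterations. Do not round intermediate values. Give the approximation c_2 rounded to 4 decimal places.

f(2.090000) = -22.870671, f(5.010000) = 93.751501
step 1: c = 2.662639, f(c) = -13.122839 < 0 → new bracket [2.662639, 5.010000]
step 2: c = 2.950865, f(c) = -6.305025 < 0 → new bracket [2.950865, 5.010000]

2.9509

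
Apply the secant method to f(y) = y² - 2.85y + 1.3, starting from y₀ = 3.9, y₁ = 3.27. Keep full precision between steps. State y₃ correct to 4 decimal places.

f(y_0) = 5.395000, f(y_1) = 2.673400
y_2 = 3.270000 - (2.673400)·(3.270000 - 3.900000)/(2.673400 - (5.395000)) = 2.651157; f(y_2) = 0.772837
y_3 = 2.651157 - (0.772837)·(2.651157 - 3.270000)/(0.772837 - (2.673400)) = 2.399514; f(y_3) = 0.219052

2.3995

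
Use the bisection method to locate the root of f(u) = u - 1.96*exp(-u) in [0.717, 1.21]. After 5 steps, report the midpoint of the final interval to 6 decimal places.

f(0.717000) = -0.239901, f(1.210000) = 0.625533 (opposite signs)
step 1: m = 0.963500, f(m) = 0.215652 > 0 → root in [0.717000, 0.963500]
step 2: m = 0.840250, f(m) = -0.005691 < 0 → root in [0.840250, 0.963500]
step 3: m = 0.901875, f(m) = 0.106491 > 0 → root in [0.840250, 0.901875]
step 4: m = 0.871062, f(m) = 0.050789 > 0 → root in [0.840250, 0.871062]
step 5: m = 0.855656, f(m) = 0.022648 > 0 → root in [0.840250, 0.855656]
Midpoint of [0.840250, 0.855656] = 0.847953

0.847953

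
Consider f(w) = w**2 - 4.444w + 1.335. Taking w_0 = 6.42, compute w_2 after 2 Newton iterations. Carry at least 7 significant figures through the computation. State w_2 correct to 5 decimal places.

4.19849

f'(w) = 2w - 4.444
w_0 = 6.420000: f = 14.020920, f' = 8.396000 → w_1 = 6.420000 - (14.020920)/(8.396000) = 4.750048
w_1 = 4.750048: f = 2.788741, f' = 5.056095 → w_2 = 4.750048 - (2.788741)/(5.056095) = 4.198487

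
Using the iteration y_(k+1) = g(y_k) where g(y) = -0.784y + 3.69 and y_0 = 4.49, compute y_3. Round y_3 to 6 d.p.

0.901433

y_1 = g(4.490000) = 0.169840
y_2 = g(0.169840) = 3.556845
y_3 = g(3.556845) = 0.901433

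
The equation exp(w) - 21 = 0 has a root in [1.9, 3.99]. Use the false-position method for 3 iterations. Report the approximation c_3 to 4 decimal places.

2.9558

f(1.900000) = -14.314106, f(3.990000) = 33.054889
step 1: c = 2.531562, f(c) = -8.426864 < 0 → new bracket [2.531562, 3.990000]
step 2: c = 2.827839, f(c) = -4.091125 < 0 → new bracket [2.827839, 3.990000]
step 3: c = 2.955835, f(c) = -1.782241 < 0 → new bracket [2.955835, 3.990000]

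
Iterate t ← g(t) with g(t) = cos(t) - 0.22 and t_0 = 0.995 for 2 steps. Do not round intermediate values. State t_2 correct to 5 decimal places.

0.72781

t_1 = g(0.995000) = 0.324503
t_2 = g(0.324503) = 0.727809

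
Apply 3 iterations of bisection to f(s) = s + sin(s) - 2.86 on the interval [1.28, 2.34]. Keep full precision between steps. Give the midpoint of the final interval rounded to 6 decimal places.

1.876250

f(1.280000) = -0.621984, f(2.340000) = 0.198465 (opposite signs)
step 1: m = 1.810000, f(m) = -0.078473 < 0 → root in [1.810000, 2.340000]
step 2: m = 2.075000, f(m) = 0.090559 > 0 → root in [1.810000, 2.075000]
step 3: m = 1.942500, f(m) = 0.014210 > 0 → root in [1.810000, 1.942500]
Midpoint of [1.810000, 1.942500] = 1.876250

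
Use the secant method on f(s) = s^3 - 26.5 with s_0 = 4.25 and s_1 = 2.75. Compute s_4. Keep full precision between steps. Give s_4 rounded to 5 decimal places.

2.98119

Secant update: s_(k+1) = s_k − f(s_k)·(s_k − s_(k-1))/(f(s_k) − f(s_(k-1))).
f(s_0) = 50.265625, f(s_1) = -5.703125
s_2 = 2.750000 - (-5.703125)·(2.750000 - 4.250000)/(-5.703125 - (50.265625)) = 2.902848; f(s_2) = -2.039085
s_3 = 2.902848 - (-2.039085)·(2.902848 - 2.750000)/(-2.039085 - (-5.703125)) = 2.987909; f(s_3) = 0.174863
s_4 = 2.987909 - (0.174863)·(2.987909 - 2.902848)/(0.174863 - (-2.039085)) = 2.981191; f(s_4) = -0.004670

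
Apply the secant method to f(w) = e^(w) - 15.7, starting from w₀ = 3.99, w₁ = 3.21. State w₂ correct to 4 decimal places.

f(w_0) = 38.354889, f(w_1) = 9.079086
w_2 = 3.210000 - (9.079086)·(3.210000 - 3.990000)/(9.079086 - (38.354889)) = 2.968104; f(w_2) = 3.755006

2.9681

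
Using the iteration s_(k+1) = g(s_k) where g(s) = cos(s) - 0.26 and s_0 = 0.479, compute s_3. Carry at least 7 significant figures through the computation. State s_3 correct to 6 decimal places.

s_1 = g(0.479000) = 0.627456
s_2 = g(0.627456) = 0.549524
s_3 = g(0.549524) = 0.592773

0.592773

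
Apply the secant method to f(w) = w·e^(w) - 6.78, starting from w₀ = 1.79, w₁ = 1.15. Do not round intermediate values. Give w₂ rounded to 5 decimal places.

1.43420

Secant update: w_(k+1) = w_k − f(w_k)·(w_k − w_(k-1))/(f(w_k) − f(w_(k-1))).
f(w_0) = 3.941120, f(w_1) = -3.148078
w_2 = 1.150000 - (-3.148078)·(1.150000 - 1.790000)/(-3.148078 - (3.941120)) = 1.434203; f(w_2) = -0.761657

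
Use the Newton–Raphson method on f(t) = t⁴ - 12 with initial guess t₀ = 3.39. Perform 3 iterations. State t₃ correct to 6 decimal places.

1.908423

f'(t) = 4t³
t_0 = 3.390000: f = 120.068362, f' = 155.832876 → t_1 = 3.390000 - (120.068362)/(155.832876) = 2.619506
t_1 = 2.619506: f = 35.084429, f' = 71.898192 → t_2 = 2.619506 - (35.084429)/(71.898192) = 2.131532
t_2 = 2.131532: f = 8.642738, f' = 38.737846 → t_3 = 2.131532 - (8.642738)/(38.737846) = 1.908423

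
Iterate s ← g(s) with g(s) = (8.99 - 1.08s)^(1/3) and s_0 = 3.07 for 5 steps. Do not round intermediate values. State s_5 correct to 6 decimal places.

1.906600

s_1 = g(3.070000) = 1.783638
s_2 = g(1.783638) = 1.918714
s_3 = g(1.918714) = 1.905413
s_4 = g(1.905413) = 1.906731
s_5 = g(1.906731) = 1.906600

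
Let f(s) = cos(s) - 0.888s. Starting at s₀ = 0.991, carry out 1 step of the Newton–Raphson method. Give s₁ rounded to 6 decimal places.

Newton update: s ← s − f(s)/f'(s).
f'(s) = -sin(s) - 0.888
s_0 = 0.991000: f = -0.332154, f' = -1.724574 → s_1 = 0.991000 - (-0.332154)/(-1.724574) = 0.798399

0.798399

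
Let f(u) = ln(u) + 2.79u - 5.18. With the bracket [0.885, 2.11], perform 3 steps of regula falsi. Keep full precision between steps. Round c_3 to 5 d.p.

1.67240

f(0.885000) = -2.833018, f(2.110000) = 1.453588
step 1: c = 1.694603, f(c) = 0.075389 > 0 → new bracket [0.885000, 1.694603]
step 2: c = 1.673617, f(c) = 0.004378 > 0 → new bracket [0.885000, 1.673617]
step 3: c = 1.672400, f(c) = 0.000256 > 0 → new bracket [0.885000, 1.672400]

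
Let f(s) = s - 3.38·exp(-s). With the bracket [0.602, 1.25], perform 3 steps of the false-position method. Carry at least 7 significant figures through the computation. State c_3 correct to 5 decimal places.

1.11221

f(0.602000) = -1.249277, f(1.250000) = 0.281614
step 1: c = 1.130798, f(c) = 0.039816 > 0 → new bracket [0.602000, 1.130798]
step 2: c = 1.114465, f(c) = 0.005518 > 0 → new bracket [0.602000, 1.114465]
step 3: c = 1.112211, f(c) = 0.000762 > 0 → new bracket [0.602000, 1.112211]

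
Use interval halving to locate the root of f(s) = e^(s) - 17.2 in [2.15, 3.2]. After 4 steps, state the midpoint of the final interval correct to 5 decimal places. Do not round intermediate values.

f(2.150000) = -8.615142, f(3.200000) = 7.332530 (opposite signs)
step 1: m = 2.675000, f(m) = -2.687650 < 0 → root in [2.675000, 3.200000]
step 2: m = 2.937500, f(m) = 1.668616 > 0 → root in [2.675000, 2.937500]
step 3: m = 2.806250, f(m) = -0.652252 < 0 → root in [2.806250, 2.937500]
step 4: m = 2.871875, f(m) = 0.470119 > 0 → root in [2.806250, 2.871875]
Midpoint of [2.806250, 2.871875] = 2.839062

2.83906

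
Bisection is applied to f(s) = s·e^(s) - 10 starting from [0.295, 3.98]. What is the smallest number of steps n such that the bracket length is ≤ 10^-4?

16

Initial width b − a = 3.98 − 0.295 = 3.685000.
After n steps the width is (b−a)/2^n; need (b−a)/2^n ≤ 10^-4.
So n ≥ log₂(3.685000/10^-4) = log₂(36850.0000) ≈ 15.1694.
Hence n = 16.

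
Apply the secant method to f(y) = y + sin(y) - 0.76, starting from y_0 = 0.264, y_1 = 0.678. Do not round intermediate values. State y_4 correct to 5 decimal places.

0.38471

Secant update: y_(k+1) = y_k − f(y_k)·(y_k − y_(k-1))/(f(y_k) − f(y_(k-1))).
f(y_0) = -0.235056, f(y_1) = 0.545237
y_2 = 0.678000 - (0.545237)·(0.678000 - 0.264000)/(0.545237 - (-0.235056)) = 0.388714; f(y_2) = 0.007712
y_3 = 0.388714 - (0.007712)·(0.388714 - 0.678000)/(0.007712 - (0.545237)) = 0.384563; f(y_3) = -0.000283
y_4 = 0.384563 - (-0.000283)·(0.384563 - 0.388714)/(-0.000283 - (0.007712)) = 0.384710; f(y_4) = 0.000000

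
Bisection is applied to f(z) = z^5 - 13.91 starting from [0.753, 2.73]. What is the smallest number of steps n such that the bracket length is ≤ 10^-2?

8

Initial width b − a = 2.73 − 0.753 = 1.977000.
After n steps the width is (b−a)/2^n; need (b−a)/2^n ≤ 10^-2.
So n ≥ log₂(1.977000/10^-2) = log₂(197.7000) ≈ 7.6272.
Hence n = 8.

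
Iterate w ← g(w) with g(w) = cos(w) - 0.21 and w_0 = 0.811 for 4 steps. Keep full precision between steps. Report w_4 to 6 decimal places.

0.632384

w_1 = g(0.811000) = 0.478774
w_2 = g(0.478774) = 0.677560
w_3 = g(0.677560) = 0.569104
w_4 = g(0.569104) = 0.632384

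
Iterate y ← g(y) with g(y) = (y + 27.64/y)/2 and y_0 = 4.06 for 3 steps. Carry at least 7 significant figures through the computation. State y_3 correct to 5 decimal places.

5.25738

y_1 = g(4.060000) = 5.433941
y_2 = g(5.433941) = 5.260244
y_3 = g(5.260244) = 5.257377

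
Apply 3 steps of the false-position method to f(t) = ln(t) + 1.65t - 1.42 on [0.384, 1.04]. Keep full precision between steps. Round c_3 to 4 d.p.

0.9152

False-position update: c = (a·f(b) − b·f(a))/(f(b) − f(a)); replace the endpoint whose sign matches f(c).
f(0.384000) = -1.743513, f(1.040000) = 0.335221
step 1: c = 0.934212, f(c) = 0.053398 > 0 → new bracket [0.384000, 0.934212]
step 2: c = 0.917862, f(c) = 0.008763 > 0 → new bracket [0.384000, 0.917862]
step 3: c = 0.915192, f(c) = 0.001445 > 0 → new bracket [0.384000, 0.915192]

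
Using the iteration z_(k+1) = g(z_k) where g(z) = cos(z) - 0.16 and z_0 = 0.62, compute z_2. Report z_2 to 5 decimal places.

z_1 = g(0.620000) = 0.653878
z_2 = g(0.653878) = 0.633731

0.63373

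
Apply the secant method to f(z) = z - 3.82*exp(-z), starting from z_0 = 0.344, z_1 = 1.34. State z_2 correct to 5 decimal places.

f(z_0) = -2.364109, f(z_1) = 0.339750
z_2 = 1.340000 - (0.339750)·(1.340000 - 0.344000)/(0.339750 - (-2.364109)) = 1.214849; f(z_2) = 0.081246

1.21485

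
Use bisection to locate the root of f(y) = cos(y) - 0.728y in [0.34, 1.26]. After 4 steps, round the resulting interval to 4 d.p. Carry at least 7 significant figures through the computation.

[0.8575, 0.9150]

f(0.340000) = 0.695235, f(1.260000) = -0.611463 (opposite signs)
step 1: m = 0.800000, f(m) = 0.114307 > 0 → root in [0.800000, 1.260000]
step 2: m = 1.030000, f(m) = -0.235021 < 0 → root in [0.800000, 1.030000]
step 3: m = 0.915000, f(m) = -0.056329 < 0 → root in [0.800000, 0.915000]
step 4: m = 0.857500, f(m) = 0.030070 > 0 → root in [0.857500, 0.915000]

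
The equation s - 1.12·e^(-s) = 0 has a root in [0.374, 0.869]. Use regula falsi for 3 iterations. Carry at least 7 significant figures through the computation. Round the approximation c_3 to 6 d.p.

0.609125

False-position update: c = (a·f(b) − b·f(a))/(f(b) − f(a)); replace the endpoint whose sign matches f(c).
f(0.374000) = -0.396534, f(0.869000) = 0.399305
step 1: c = 0.620638, f(c) = 0.018525 > 0 → new bracket [0.374000, 0.620638]
step 2: c = 0.609630, f(c) = 0.000852 > 0 → new bracket [0.374000, 0.609630]
step 3: c = 0.609125, f(c) = 0.000039 > 0 → new bracket [0.374000, 0.609125]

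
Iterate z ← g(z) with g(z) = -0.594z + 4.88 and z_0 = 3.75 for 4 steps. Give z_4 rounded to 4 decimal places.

z_1 = g(3.750000) = 2.652500
z_2 = g(2.652500) = 3.304415
z_3 = g(3.304415) = 2.917177
z_4 = g(2.917177) = 3.147197

3.1472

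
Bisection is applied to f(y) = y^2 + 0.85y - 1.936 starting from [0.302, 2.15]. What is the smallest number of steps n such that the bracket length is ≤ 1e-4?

Initial width b − a = 2.15 − 0.302 = 1.848000.
After n steps the width is (b−a)/2^n; need (b−a)/2^n ≤ 1e-4.
So n ≥ log₂(1.848000/1e-4) = log₂(18480.0000) ≈ 14.1737.
Hence n = 15.

15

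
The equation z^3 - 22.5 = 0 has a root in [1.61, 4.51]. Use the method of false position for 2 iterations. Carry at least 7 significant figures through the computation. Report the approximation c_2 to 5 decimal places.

2.54612

f(1.610000) = -18.326719, f(4.510000) = 69.233851
step 1: c = 2.216980, f(c) = -11.603548 < 0 → new bracket [2.216980, 4.510000]
step 2: c = 2.546124, f(c) = -5.994122 < 0 → new bracket [2.546124, 4.510000]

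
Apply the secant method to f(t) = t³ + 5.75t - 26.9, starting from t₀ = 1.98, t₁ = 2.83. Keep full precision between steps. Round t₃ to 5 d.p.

2.36078

f(t_0) = -7.752608, f(t_1) = 12.037687
t_2 = 2.830000 - (12.037687)·(2.830000 - 1.980000)/(12.037687 - (-7.752608)) = 2.312977; f(t_2) = -1.226269
t_3 = 2.312977 - (-1.226269)·(2.312977 - 2.830000)/(-1.226269 - (12.037687)) = 2.360777; f(t_3) = -0.168299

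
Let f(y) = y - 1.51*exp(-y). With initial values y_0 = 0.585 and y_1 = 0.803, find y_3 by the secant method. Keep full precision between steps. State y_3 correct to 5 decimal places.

f(y_0) = -0.256230, f(y_1) = 0.126546
y_2 = 0.803000 - (0.126546)·(0.803000 - 0.585000)/(0.126546 - (-0.256230)) = 0.730929; f(y_2) = 0.003922
y_3 = 0.730929 - (0.003922)·(0.730929 - 0.803000)/(0.003922 - (0.126546)) = 0.728624; f(y_3) = -0.000061

0.72862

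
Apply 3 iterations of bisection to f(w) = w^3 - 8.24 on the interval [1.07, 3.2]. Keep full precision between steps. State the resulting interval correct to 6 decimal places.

f(1.070000) = -7.014957, f(3.200000) = 24.528000 (opposite signs)
step 1: m = 2.135000, f(m) = 1.491810 > 0 → root in [1.070000, 2.135000]
step 2: m = 1.602500, f(m) = -4.124770 < 0 → root in [1.602500, 2.135000]
step 3: m = 1.868750, f(m) = -1.713902 < 0 → root in [1.868750, 2.135000]

[1.868750, 2.135000]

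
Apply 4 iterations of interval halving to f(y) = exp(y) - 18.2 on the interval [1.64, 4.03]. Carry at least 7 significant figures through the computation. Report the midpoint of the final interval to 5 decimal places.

2.90969

f(1.640000) = -13.044830, f(4.030000) = 38.060911 (opposite signs)
step 1: m = 2.835000, f(m) = -1.169600 < 0 → root in [2.835000, 4.030000]
step 2: m = 3.432500, f(m) = 12.753931 > 0 → root in [2.835000, 3.432500]
step 3: m = 3.133750, f(m) = 4.759918 > 0 → root in [2.835000, 3.133750]
step 4: m = 2.984375, f(m) = 1.574140 > 0 → root in [2.835000, 2.984375]
Midpoint of [2.835000, 2.984375] = 2.909687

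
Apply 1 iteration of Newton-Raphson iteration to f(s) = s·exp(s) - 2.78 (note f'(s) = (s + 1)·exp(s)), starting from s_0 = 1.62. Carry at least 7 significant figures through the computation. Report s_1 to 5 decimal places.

1.21166

Newton update: s ← s − f(s)/f'(s).
s_0 = 1.620000: f = 5.406006, f' = 13.239097 → s_1 = 1.620000 - (5.406006)/(13.239097) = 1.211664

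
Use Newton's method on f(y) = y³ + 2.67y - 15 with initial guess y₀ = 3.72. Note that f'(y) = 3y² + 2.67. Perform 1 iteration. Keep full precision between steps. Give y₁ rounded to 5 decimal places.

Newton update: y ← y − f(y)/f'(y).
y_0 = 3.720000: f = 46.411248, f' = 44.185200 → y_1 = 3.720000 - (46.411248)/(44.185200) = 2.669620

2.66962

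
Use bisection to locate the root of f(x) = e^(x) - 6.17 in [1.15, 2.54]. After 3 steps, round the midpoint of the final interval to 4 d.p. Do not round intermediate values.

f(1.150000) = -3.011807, f(2.540000) = 6.509671 (opposite signs)
step 1: m = 1.845000, f(m) = 0.158100 > 0 → root in [1.150000, 1.845000]
step 2: m = 1.497500, f(m) = -1.699501 < 0 → root in [1.497500, 1.845000]
step 3: m = 1.671250, f(m) = -0.851188 < 0 → root in [1.671250, 1.845000]
Midpoint of [1.671250, 1.845000] = 1.758125

1.7581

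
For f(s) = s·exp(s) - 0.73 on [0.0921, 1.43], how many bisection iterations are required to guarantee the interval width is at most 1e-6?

21

Initial width b − a = 1.43 − 0.0921 = 1.337900.
After n steps the width is (b−a)/2^n; need (b−a)/2^n ≤ 1e-6.
So n ≥ log₂(1.337900/1e-6) = log₂(1337900.0000) ≈ 20.3515.
Hence n = 21.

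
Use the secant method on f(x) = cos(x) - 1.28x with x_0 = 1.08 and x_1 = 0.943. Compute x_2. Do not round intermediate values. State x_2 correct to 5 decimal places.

0.65166

f(x_0) = -0.911072, f(x_1) = -0.619677
x_2 = 0.943000 - (-0.619677)·(0.943000 - 1.080000)/(-0.619677 - (-0.911072)) = 0.651657; f(x_2) = -0.039040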